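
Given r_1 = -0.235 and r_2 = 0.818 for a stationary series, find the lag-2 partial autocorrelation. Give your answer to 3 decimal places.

0.807

φ_{22} = (r_2 − r_1²) / (1 − r_1²)
r_1² = (-0.235)² = 0.055225
Numerator = 0.818 − 0.0552 = 0.7628; denominator = 1 − 0.0552 = 0.9448
φ_{22} = 0.7628 / 0.9448 = 0.807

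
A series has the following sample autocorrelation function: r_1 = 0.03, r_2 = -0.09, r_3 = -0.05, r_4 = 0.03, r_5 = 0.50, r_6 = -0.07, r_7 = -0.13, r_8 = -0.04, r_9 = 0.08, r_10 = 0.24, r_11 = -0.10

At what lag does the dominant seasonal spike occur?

The largest autocorrelation is r_5 = 0.50, with a weaker echo at lag 10 (0.24); the remaining lags stay at or below 0.08.
The dominant spike at lag 5 indicates a seasonal period of 5.

5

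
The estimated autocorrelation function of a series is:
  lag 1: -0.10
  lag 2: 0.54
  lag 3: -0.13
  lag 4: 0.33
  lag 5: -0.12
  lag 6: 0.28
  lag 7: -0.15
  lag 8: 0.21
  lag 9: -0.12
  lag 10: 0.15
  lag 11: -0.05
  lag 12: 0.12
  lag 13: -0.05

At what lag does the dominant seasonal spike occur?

2

The largest autocorrelation is r_2 = 0.54, with weaker echoes at lags 4 (0.33), 6 (0.28), 8 (0.21) and 10 (0.15); the remaining lags stay at or below 0.12.
The dominant spike at lag 2 indicates a seasonal period of 2.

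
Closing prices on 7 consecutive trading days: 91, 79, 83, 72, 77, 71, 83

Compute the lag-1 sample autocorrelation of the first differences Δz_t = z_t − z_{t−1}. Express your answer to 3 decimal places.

-0.550

First differences Δz: -12, 4, -11, 5, -6, 12
Mean of differences = -1.3333
Numerator Σ(Δz_t−Δz̄)(Δz_{t+1}−Δz̄) = -261.4444
Denominator Σ(Δz_t−Δz̄)² = 475.3333
r_1(Δz) = -261.4444 / 475.3333 = -0.550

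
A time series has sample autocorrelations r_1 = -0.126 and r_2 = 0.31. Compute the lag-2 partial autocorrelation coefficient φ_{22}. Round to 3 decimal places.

φ_{22} = (r_2 − r_1²) / (1 − r_1²)
r_1² = (-0.126)² = 0.015876
Numerator = 0.31 − 0.0159 = 0.2941; denominator = 1 − 0.0159 = 0.9841
φ_{22} = 0.2941 / 0.9841 = 0.299

0.299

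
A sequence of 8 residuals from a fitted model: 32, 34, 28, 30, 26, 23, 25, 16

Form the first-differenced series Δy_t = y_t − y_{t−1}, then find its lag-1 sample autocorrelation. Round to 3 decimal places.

First differences Δy: 2, -6, 2, -4, -3, 2, -9
Mean of differences = -2.2857
Numerator Σ(Δy_t−Δȳ)(Δy_{t+1}−Δȳ) = -69.7959
Denominator Σ(Δy_t−Δȳ)² = 117.4286
r_1(Δy) = -69.7959 / 117.4286 = -0.594

-0.594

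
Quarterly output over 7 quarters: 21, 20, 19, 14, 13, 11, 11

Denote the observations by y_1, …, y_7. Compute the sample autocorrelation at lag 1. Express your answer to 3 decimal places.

Mean ȳ = (21 + 20 + 19 + 14 + 13 + 11 + 11)/7 = 15.5714
Deviations from mean: 5.4286, 4.4286, 3.4286, -1.5714, -2.5714, -4.5714, -4.5714
Numerator Σ_{t=1}^{6}(y_t−ȳ)(y_{t+1}−ȳ) = 70.5306
Denominator Σ(y_t−ȳ)² = 111.7143
r_1 = 70.5306 / 111.7143 = 0.631

0.631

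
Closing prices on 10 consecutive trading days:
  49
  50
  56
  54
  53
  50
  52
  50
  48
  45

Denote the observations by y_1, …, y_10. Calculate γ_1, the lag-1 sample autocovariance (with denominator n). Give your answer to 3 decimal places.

Mean ȳ = (49 + 50 + 56 + 54 + 53 + 50 + 52 + 50 + 48 + 45)/10 = 50.7000
Σ_{t=1}^{9}(y_t−ȳ)(y_{t+1}−ȳ) = 36.4100
γ_1 = 36.4100 / 10 = 3.641

3.641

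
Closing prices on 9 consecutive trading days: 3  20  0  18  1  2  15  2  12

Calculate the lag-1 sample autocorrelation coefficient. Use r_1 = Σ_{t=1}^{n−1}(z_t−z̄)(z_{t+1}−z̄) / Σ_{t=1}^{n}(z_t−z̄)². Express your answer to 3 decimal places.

-0.717

Mean z̄ = (3 + 20 + 0 + 18 + 1 + 2 + 15 + 2 + 12)/9 = 8.1111
Numerator Σ_{t=1}^{8}(z_t−z̄)(z_{t+1}−z̄) = -372.2346
Denominator Σ(z_t−z̄)² = 518.8889
r_1 = -372.2346 / 518.8889 = -0.717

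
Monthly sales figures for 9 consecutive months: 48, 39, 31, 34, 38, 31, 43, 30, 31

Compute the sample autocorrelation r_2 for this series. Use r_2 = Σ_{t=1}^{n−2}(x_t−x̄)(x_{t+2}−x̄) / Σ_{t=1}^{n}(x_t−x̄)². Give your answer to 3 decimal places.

-0.177

Mean x̄ = (48 + 39 + 31 + 34 + 38 + 31 + 43 + 30 + 31)/9 = 36.1111
Σ(x_t−x̄)(x_{t+2}−x̄) = (-60.7654) + (-6.0988) + (-9.6543) + (10.7901) + (13.0123) + (31.2346) + (-35.2099) = -56.6914
Denominator Σ(x_t−x̄)² = 320.8889
r_2 = -56.6914 / 320.8889 = -0.177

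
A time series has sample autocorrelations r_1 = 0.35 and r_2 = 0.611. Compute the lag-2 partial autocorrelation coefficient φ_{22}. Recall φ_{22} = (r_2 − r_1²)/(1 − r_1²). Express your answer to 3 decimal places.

0.557

φ_{22} = (r_2 − r_1²) / (1 − r_1²)
r_1² = (0.35)² = 0.1225
Numerator = 0.611 − 0.1225 = 0.4885; denominator = 1 − 0.1225 = 0.8775
φ_{22} = 0.4885 / 0.8775 = 0.557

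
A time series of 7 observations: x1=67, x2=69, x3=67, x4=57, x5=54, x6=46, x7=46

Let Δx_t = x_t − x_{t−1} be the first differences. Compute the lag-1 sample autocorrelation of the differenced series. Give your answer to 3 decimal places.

-0.212

First differences Δx: 2, -2, -10, -3, -8, 0
Mean of differences = -3.5000
Numerator Σ(Δx_t−Δx̄)(Δx_{t+1}−Δx̄) = -22.7500
Denominator Σ(Δx_t−Δx̄)² = 107.5000
r_1(Δx) = -22.7500 / 107.5000 = -0.212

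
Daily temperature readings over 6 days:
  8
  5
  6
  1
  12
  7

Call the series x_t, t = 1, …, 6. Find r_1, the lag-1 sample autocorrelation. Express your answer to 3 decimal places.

Mean x̄ = (8 + 5 + 6 + 1 + 12 + 7)/6 = 6.5000
Deviations from mean: 1.5000, -1.5000, -0.5000, -5.5000, 5.5000, 0.5000
Σ(x_t−x̄)(x_{t+1}−x̄) = (-2.2500) + (0.7500) + (2.7500) + (-30.2500) + (2.7500) = -26.2500
Denominator Σ(x_t−x̄)² = 65.5000
r_1 = -26.2500 / 65.5000 = -0.401

-0.401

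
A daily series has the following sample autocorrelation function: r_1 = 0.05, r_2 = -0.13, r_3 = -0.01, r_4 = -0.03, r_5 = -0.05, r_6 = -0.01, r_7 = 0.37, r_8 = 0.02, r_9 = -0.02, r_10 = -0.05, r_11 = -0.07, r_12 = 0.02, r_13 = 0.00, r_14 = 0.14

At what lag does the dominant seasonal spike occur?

7

The largest autocorrelation is r_7 = 0.37; the remaining lags stay at or below 0.14.
The dominant spike at lag 7 indicates a seasonal period of 7.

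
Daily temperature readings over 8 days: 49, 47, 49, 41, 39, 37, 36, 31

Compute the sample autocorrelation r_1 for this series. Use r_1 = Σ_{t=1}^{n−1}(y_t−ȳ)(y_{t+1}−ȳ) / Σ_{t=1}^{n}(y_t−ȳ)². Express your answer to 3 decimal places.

Mean ȳ = (49 + 47 + 49 + 41 + 39 + 37 + 36 + 31)/8 = 41.1250
Deviations from mean: 7.8750, 5.8750, 7.8750, -0.1250, -2.1250, -4.1250, -5.1250, -10.1250
Numerator Σ_{t=1}^{7}(y_t−ȳ)(y_{t+1}−ȳ) = 173.6094
Denominator Σ(y_t−ȳ)² = 308.8750
r_1 = 173.6094 / 308.8750 = 0.562

0.562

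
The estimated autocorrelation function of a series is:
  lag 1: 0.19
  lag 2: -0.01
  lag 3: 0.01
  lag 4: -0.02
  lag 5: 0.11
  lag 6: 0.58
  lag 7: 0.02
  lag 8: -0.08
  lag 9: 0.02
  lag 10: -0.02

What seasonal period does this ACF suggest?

The largest autocorrelation is r_6 = 0.58; the remaining lags stay at or below 0.19.
The dominant spike at lag 6 indicates a seasonal period of 6.

6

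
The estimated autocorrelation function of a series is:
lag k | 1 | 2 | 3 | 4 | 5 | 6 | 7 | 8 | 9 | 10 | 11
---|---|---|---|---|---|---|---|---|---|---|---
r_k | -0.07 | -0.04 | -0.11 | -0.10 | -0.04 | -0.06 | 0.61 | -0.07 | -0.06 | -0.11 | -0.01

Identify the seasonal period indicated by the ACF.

The largest autocorrelation is r_7 = 0.61; the remaining lags stay at or below -0.01.
The dominant spike at lag 7 indicates a seasonal period of 7.

7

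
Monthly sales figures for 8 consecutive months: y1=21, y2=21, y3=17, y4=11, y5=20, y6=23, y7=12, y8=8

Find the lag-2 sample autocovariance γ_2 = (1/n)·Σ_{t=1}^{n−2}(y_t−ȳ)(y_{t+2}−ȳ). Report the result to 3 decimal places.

Mean ȳ = (21 + 21 + 17 + 11 + 20 + 23 + 12 + 8)/8 = 16.6250
Σ_{t=1}^{6}(y_t−ȳ)(y_{t+2}−ȳ) = -128.1563
γ_2 = -128.1563 / 8 = -16.020

-16.020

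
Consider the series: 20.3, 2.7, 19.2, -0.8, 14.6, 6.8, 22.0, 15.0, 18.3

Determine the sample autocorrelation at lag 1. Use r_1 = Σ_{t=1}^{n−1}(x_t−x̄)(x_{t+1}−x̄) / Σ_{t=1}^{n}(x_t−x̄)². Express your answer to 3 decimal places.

Mean x̄ = (20.3 + 2.7 + 19.2 − 0.8 + 14.6 + 6.8 + 22.0 + 15.0 + 18.3)/9 = 13.1222
Numerator Σ_{t=1}^{8}(x_t−x̄)(x_{t+1}−x̄) = -282.4194
Denominator Σ(x_t−x̄)² = 542.2156
r_1 = -282.4194 / 542.2156 = -0.521

-0.521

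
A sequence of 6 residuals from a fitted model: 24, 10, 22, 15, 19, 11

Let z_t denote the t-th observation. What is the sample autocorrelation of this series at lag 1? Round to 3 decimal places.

-0.662

Mean z̄ = (24 + 10 + 22 + 15 + 19 + 11)/6 = 16.8333
Deviations from mean: 7.1667, -6.8333, 5.1667, -1.8333, 2.1667, -5.8333
Σ(z_t−z̄)(z_{t+1}−z̄) = (-48.9722) + (-35.3056) + (-9.4722) + (-3.9722) + (-12.6389) = -110.3611
Denominator Σ(z_t−z̄)² = 166.8333
r_1 = -110.3611 / 166.8333 = -0.662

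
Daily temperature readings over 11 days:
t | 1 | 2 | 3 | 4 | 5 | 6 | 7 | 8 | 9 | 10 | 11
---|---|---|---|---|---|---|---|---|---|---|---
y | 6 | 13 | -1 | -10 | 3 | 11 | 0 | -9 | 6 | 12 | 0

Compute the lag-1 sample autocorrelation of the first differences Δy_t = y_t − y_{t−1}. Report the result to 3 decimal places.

-0.079

First differences Δy: 7, -14, -9, 13, 8, -11, -9, 15, 6, -12
Mean of differences = -0.6000
Numerator Σ(Δy_t−Δȳ)(Δy_{t+1}−Δȳ) = -91.9600
Denominator Σ(Δy_t−Δȳ)² = 1162.4000
r_1(Δy) = -91.9600 / 1162.4000 = -0.079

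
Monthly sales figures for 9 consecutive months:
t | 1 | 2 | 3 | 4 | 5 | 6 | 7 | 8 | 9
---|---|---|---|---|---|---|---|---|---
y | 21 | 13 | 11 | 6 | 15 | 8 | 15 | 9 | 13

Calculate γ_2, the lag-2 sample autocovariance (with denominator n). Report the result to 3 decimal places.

Mean ȳ = (21 + 13 + 11 + 6 + 15 + 8 + 15 + 9 + 13)/9 = 12.3333
Σ_{t=1}^{7}(y_t−ȳ)(y_{t+2}−ȳ) = 31.4444
γ_2 = 31.4444 / 9 = 3.494

3.494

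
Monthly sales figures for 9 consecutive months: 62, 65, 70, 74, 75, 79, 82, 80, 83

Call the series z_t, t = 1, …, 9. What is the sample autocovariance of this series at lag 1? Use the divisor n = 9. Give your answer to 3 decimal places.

31.966

Mean z̄ = (62 + 65 + 70 + 74 + 75 + 79 + 82 + 80 + 83)/9 = 74.4444
Σ_{t=1}^{8}(z_t−z̄)(z_{t+1}−z̄) = 287.6914
γ_1 = 287.6914 / 9 = 31.966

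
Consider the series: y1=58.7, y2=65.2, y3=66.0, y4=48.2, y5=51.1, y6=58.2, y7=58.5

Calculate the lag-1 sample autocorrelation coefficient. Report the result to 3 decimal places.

0.194

Mean ȳ = (58.7 + 65.2 + 66.0 + 48.2 + 51.1 + 58.2 + 58.5)/7 = 57.9857
Deviations from mean: 0.7143, 7.2143, 8.0143, -9.7857, -6.8857, 0.2143, 0.5143
Σ(y_t−ȳ)(y_{t+1}−ȳ) = (5.1531) + (57.8173) + (-78.4255) + (67.3816) + (-1.4755) + (0.1102) = 50.5612
Denominator Σ(y_t−ȳ)² = 260.2686
r_1 = 50.5612 / 260.2686 = 0.194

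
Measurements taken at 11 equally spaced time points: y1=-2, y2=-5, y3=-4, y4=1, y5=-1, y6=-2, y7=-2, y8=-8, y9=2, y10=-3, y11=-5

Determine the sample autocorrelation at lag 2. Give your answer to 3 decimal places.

Mean ȳ = (-2 − 5 − 4 + 1 − 1 − 2 − 2 − 8 + 2 − 3 − 5)/11 = -2.6364
Numerator Σ_{t=1}^{9}(y_t−ȳ)(y_{t+2}−ȳ) = -17.8099
Denominator Σ(y_t−ȳ)² = 80.5455
r_2 = -17.8099 / 80.5455 = -0.221

-0.221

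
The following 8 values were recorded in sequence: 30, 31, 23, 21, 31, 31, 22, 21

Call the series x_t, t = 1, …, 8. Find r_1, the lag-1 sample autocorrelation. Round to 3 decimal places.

0.116

Mean x̄ = (30 + 31 + 23 + 21 + 31 + 31 + 22 + 21)/8 = 26.2500
Σ(x_t−x̄)(x_{t+1}−x̄) = (17.8125) + (-15.4375) + (17.0625) + (-24.9375) + (22.5625) + (-20.1875) + (22.3125) = 19.1875
Denominator Σ(x_t−x̄)² = 165.5000
r_1 = 19.1875 / 165.5000 = 0.116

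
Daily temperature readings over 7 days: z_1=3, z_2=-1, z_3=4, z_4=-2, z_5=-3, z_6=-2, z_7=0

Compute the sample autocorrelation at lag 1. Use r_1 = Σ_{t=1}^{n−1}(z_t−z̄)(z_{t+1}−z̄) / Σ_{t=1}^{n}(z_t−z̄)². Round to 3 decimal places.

-0.084

Mean z̄ = (3 − 1 + 4 − 2 − 3 − 2 + 0)/7 = -0.1429
Deviations from mean: 3.1429, -0.8571, 4.1429, -1.8571, -2.8571, -1.8571, 0.1429
Numerator Σ_{t=1}^{6}(z_t−z̄)(z_{t+1}−z̄) = -3.5918
Denominator Σ(z_t−z̄)² = 42.8571
r_1 = -3.5918 / 42.8571 = -0.084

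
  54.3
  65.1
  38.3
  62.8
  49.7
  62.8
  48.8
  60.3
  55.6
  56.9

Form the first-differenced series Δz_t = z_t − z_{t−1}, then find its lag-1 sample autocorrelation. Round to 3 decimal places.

First differences Δz: 10.8, -26.8, 24.5, -13.1, 13.1, -14.0, 11.5, -4.7, 1.3
Mean of differences = 0.2889
Numerator Σ(Δz_t−Δz̄)(Δz_{t+1}−Δz̄) = -1840.4990
Denominator Σ(Δz_t−Δz̄)² = 2129.6289
r_1(Δz) = -1840.4990 / 2129.6289 = -0.864

-0.864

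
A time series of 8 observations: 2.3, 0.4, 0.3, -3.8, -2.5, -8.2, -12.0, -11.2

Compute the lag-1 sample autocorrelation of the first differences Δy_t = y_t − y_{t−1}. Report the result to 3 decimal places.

First differences Δy: -1.9, -0.1, -4.1, 1.3, -5.7, -3.8, 0.8
Mean of differences = -1.9286
Numerator Σ(Δy_t−Δȳ)(Δy_{t+1}−Δȳ) = -21.1537
Denominator Σ(Δy_t−Δȳ)² = 43.6543
r_1(Δy) = -21.1537 / 43.6543 = -0.485

-0.485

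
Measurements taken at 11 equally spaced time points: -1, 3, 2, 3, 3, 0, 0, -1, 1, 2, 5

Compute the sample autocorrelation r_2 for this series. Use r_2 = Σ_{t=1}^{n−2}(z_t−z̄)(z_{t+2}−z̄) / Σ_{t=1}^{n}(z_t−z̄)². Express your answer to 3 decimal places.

-0.031

Mean z̄ = (-1 + 3 + 2 + 3 + 3 + 0 + 0 − 1 + 1 + 2 + 5)/11 = 1.5455
Numerator Σ_{t=1}^{9}(z_t−z̄)(z_{t+2}−z̄) = -1.1405
Denominator Σ(z_t−z̄)² = 36.7273
r_2 = -1.1405 / 36.7273 = -0.031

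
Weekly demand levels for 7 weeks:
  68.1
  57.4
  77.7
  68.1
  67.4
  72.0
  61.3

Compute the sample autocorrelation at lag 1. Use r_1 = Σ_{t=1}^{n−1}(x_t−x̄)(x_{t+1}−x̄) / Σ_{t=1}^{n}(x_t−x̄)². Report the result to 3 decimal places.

Mean x̄ = (68.1 + 57.4 + 77.7 + 68.1 + 67.4 + 72.0 + 61.3)/7 = 67.4286
Deviations from mean: 0.6714, -10.0286, 10.2714, 0.6714, -0.0286, 4.5714, -6.1286
Σ(x_t−x̄)(x_{t+1}−x̄) = (-6.7335) + (-103.0078) + (6.8965) + (-0.0192) + (-0.1306) + (-28.0163) = -131.0108
Denominator Σ(x_t−x̄)² = 265.4343
r_1 = -131.0108 / 265.4343 = -0.494

-0.494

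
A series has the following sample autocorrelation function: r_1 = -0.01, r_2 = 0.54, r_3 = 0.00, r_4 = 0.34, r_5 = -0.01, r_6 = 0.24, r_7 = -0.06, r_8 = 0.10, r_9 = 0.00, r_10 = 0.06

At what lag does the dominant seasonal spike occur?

The largest autocorrelation is r_2 = 0.54, with weaker echoes at lags 4 (0.34) and 6 (0.24); the remaining lags stay at or below 0.10.
The dominant spike at lag 2 indicates a seasonal period of 2.

2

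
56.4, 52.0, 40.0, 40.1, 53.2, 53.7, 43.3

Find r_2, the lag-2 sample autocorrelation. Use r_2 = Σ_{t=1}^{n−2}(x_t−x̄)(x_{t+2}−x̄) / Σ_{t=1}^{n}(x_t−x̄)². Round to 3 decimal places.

-0.702

Mean x̄ = (56.4 + 52.0 + 40.0 + 40.1 + 53.2 + 53.7 + 43.3)/7 = 48.3857
Deviations from mean: 8.0143, 3.6143, -8.3857, -8.2857, 4.8143, 5.3143, -5.0857
Σ(x_t−x̄)(x_{t+2}−x̄) = (-67.2055) + (-29.9469) + (-40.3712) + (-44.0327) + (-24.4841) = -206.0404
Denominator Σ(x_t−x̄)² = 293.5486
r_2 = -206.0404 / 293.5486 = -0.702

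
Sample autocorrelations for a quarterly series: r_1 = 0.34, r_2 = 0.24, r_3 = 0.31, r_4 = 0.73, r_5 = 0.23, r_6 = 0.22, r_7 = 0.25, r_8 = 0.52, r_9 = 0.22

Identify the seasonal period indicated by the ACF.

The largest autocorrelation is r_4 = 0.73, with a weaker echo at lag 8 (0.52); the remaining lags stay at or below 0.34. The elevated value at lag 1 (0.34), dropping to 0.24 at lag 2, reflects decaying short-term dependence rather than seasonality.
The dominant spike at lag 4 indicates a seasonal period of 4.

4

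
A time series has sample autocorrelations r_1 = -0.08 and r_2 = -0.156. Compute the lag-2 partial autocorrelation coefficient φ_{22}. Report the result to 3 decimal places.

-0.163

φ_{22} = (r_2 − r_1²) / (1 − r_1²)
r_1² = (-0.08)² = 0.0064
Numerator = -0.156 − 0.0064 = -0.1624; denominator = 1 − 0.0064 = 0.9936
φ_{22} = -0.1624 / 0.9936 = -0.163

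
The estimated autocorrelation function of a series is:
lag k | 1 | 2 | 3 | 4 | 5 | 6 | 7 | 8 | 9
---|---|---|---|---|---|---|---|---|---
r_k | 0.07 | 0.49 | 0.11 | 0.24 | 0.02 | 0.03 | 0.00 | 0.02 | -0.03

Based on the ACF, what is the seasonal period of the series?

The largest autocorrelation is r_2 = 0.49, with a weaker echo at lag 4 (0.24); the remaining lags stay at or below 0.11.
The dominant spike at lag 2 indicates a seasonal period of 2.

2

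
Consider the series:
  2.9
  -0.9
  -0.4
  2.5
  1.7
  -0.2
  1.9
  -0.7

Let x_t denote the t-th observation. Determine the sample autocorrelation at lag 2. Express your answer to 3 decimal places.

Mean x̄ = (2.9 − 0.9 − 0.4 + 2.5 + 1.7 − 0.2 + 1.9 − 0.7)/8 = 0.8500
Deviations from mean: 2.0500, -1.7500, -1.2500, 1.6500, 0.8500, -1.0500, 1.0500, -1.5500
Numerator Σ_{t=1}^{6}(x_t−x̄)(x_{t+2}−x̄) = -5.7250
Denominator Σ(x_t−x̄)² = 16.8800
r_2 = -5.7250 / 16.8800 = -0.339

-0.339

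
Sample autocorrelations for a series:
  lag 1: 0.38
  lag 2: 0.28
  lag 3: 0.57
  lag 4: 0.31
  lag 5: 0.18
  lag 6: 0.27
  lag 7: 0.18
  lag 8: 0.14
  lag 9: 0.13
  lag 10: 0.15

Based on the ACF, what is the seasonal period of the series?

The largest autocorrelation is r_3 = 0.57; the remaining lags stay at or below 0.38. The elevated value at lag 1 (0.38), dropping to 0.28 at lag 2, reflects decaying short-term dependence rather than seasonality.
The dominant spike at lag 3 indicates a seasonal period of 3.

3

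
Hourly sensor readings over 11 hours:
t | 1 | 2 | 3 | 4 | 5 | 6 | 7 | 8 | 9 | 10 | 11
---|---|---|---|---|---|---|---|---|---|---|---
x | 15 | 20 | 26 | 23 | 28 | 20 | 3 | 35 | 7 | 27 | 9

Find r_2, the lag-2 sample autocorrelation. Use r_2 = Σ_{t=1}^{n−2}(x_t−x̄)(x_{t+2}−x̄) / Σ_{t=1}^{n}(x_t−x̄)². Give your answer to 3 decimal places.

0.358

Mean x̄ = (15 + 20 + 26 + 23 + 28 + 20 + 3 + 35 + 7 + 27 + 9)/11 = 19.3636
Numerator Σ_{t=1}^{9}(x_t−x̄)(x_{t+2}−x̄) = 351.4628
Denominator Σ(x_t−x̄)² = 982.5455
r_2 = 351.4628 / 982.5455 = 0.358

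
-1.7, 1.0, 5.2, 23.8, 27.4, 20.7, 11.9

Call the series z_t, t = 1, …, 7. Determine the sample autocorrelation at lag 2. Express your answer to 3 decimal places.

Mean z̄ = (-1.7 + 1.0 + 5.2 + 23.8 + 27.4 + 20.7 + 11.9)/7 = 12.6143
Deviations from mean: -14.3143, -11.6143, -7.4143, 11.1857, 14.7857, 8.0857, -0.7143
Σ(z_t−z̄)(z_{t+2}−z̄) = (106.1302) + (-129.9141) + (-109.6255) + (90.4445) + (-10.5612) = -53.5261
Denominator Σ(z_t−z̄)² = 804.3886
r_2 = -53.5261 / 804.3886 = -0.067

-0.067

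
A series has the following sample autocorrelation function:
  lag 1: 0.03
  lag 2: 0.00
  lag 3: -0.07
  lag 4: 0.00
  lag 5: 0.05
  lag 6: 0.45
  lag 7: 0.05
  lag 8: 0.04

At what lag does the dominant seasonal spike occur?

6

The largest autocorrelation is r_6 = 0.45; the remaining lags stay at or below 0.05.
The dominant spike at lag 6 indicates a seasonal period of 6.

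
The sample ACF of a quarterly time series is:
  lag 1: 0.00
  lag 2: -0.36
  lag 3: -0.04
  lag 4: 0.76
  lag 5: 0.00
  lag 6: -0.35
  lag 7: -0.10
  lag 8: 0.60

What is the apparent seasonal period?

The largest autocorrelation is r_4 = 0.76, with a weaker echo at lag 8 (0.60); the remaining lags stay at or below 0.00.
The dominant spike at lag 4 indicates a seasonal period of 4.

4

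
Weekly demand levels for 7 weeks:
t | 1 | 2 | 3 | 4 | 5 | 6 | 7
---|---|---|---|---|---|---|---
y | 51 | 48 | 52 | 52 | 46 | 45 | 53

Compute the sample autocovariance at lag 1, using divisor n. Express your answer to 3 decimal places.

-1.169

Mean ȳ = (51 + 48 + 52 + 52 + 46 + 45 + 53)/7 = 49.5714
Deviations: 1.4286, -1.5714, 2.4286, 2.4286, -3.5714, -4.5714, 3.4286
Σ_{t=1}^{6}(y_t−ȳ)(y_{t+1}−ȳ) = -8.1837
γ_1 = -8.1837 / 7 = -1.169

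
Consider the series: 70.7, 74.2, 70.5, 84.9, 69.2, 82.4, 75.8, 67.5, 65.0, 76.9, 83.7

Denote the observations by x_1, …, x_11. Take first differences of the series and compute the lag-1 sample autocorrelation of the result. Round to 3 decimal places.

First differences Δx: 3.5, -3.7, 14.4, -15.7, 13.2, -6.6, -8.3, -2.5, 11.9, 6.8
Mean of differences = 1.3000
Numerator Σ(Δx_t−Δx̄)(Δx_{t+1}−Δx̄) = -465.1700
Denominator Σ(Δx_t−Δx̄)² = 943.6800
r_1(Δx) = -465.1700 / 943.6800 = -0.493

-0.493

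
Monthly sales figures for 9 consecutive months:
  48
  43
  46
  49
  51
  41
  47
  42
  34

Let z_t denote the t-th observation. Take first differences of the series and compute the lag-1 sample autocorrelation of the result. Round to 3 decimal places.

-0.302

First differences Δz: -5, 3, 3, 2, -10, 6, -5, -8
Mean of differences = -1.7500
Numerator Σ(Δz_t−Δz̄)(Δz_{t+1}−Δz̄) = -74.8125
Denominator Σ(Δz_t−Δz̄)² = 247.5000
r_1(Δz) = -74.8125 / 247.5000 = -0.302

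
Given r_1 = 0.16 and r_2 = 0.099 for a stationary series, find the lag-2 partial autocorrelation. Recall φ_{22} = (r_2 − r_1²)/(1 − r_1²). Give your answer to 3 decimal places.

φ_{22} = (r_2 − r_1²) / (1 − r_1²)
r_1² = (0.16)² = 0.0256
Numerator = 0.099 − 0.0256 = 0.0734; denominator = 1 − 0.0256 = 0.9744
φ_{22} = 0.0734 / 0.9744 = 0.075

0.075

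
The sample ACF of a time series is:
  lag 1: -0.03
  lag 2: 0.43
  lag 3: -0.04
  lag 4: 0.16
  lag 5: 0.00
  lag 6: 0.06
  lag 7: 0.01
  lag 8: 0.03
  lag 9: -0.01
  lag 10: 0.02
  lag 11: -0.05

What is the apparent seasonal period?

The largest autocorrelation is r_2 = 0.43, with a weaker echo at lag 4 (0.16); the remaining lags stay at or below 0.06.
The dominant spike at lag 2 indicates a seasonal period of 2.

2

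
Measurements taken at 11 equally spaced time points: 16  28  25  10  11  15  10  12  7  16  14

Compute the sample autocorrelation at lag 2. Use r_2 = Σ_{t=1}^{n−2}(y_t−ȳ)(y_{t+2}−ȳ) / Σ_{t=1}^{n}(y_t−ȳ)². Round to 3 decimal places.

-0.076

Mean ȳ = (16 + 28 + 25 + 10 + 11 + 15 + 10 + 12 + 7 + 16 + 14)/11 = 14.9091
Numerator Σ_{t=1}^{9}(y_t−ȳ)(y_{t+2}−ȳ) = -31.3802
Denominator Σ(y_t−ȳ)² = 410.9091
r_2 = -31.3802 / 410.9091 = -0.076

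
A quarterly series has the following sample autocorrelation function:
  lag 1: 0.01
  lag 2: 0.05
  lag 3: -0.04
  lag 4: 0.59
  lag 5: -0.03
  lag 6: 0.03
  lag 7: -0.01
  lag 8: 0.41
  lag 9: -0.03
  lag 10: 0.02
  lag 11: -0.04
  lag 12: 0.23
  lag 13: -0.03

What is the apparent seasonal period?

4

The largest autocorrelation is r_4 = 0.59, with weaker echoes at lags 8 (0.41) and 12 (0.23); the remaining lags stay at or below 0.05.
The dominant spike at lag 4 indicates a seasonal period of 4.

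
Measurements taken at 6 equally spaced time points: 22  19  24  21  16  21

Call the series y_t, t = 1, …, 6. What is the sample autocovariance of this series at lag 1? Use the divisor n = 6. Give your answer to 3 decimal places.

Mean ȳ = (22 + 19 + 24 + 21 + 16 + 21)/6 = 20.5000
Deviations: 1.5000, -1.5000, 3.5000, 0.5000, -4.5000, 0.5000
Σ_{t=1}^{5}(y_t−ȳ)(y_{t+1}−ȳ) = -10.2500
γ_1 = -10.2500 / 6 = -1.708

-1.708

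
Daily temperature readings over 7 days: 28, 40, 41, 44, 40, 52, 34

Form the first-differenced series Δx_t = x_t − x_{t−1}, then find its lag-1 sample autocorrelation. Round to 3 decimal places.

First differences Δx: 12, 1, 3, -4, 12, -18
Mean of differences = 1.0000
Numerator Σ(Δx_t−Δx̄)(Δx_{t+1}−Δx̄) = -274.0000
Denominator Σ(Δx_t−Δx̄)² = 632.0000
r_1(Δx) = -274.0000 / 632.0000 = -0.434

-0.434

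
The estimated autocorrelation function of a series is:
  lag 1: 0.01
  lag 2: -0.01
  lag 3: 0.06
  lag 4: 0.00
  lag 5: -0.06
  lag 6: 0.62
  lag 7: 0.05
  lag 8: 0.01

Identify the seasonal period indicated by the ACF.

6

The largest autocorrelation is r_6 = 0.62; the remaining lags stay at or below 0.06.
The dominant spike at lag 6 indicates a seasonal period of 6.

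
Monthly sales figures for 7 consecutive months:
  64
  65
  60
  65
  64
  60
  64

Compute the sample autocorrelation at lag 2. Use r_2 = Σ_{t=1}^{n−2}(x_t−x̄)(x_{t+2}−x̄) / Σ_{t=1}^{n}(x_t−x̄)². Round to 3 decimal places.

Mean x̄ = (64 + 65 + 60 + 65 + 64 + 60 + 64)/7 = 63.1429
Deviations from mean: 0.8571, 1.8571, -3.1429, 1.8571, 0.8571, -3.1429, 0.8571
Σ(x_t−x̄)(x_{t+2}−x̄) = (-2.6939) + (3.4490) + (-2.6939) + (-5.8367) + (0.7347) = -7.0408
Denominator Σ(x_t−x̄)² = 28.8571
r_2 = -7.0408 / 28.8571 = -0.244

-0.244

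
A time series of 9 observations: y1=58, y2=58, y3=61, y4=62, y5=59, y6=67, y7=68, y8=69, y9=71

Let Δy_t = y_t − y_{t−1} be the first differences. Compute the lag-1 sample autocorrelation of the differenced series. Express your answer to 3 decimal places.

-0.494

First differences Δy: 0, 3, 1, -3, 8, 1, 1, 2
Mean of differences = 1.6250
Numerator Σ(Δy_t−Δȳ)(Δy_{t+1}−Δȳ) = -33.5156
Denominator Σ(Δy_t−Δȳ)² = 67.8750
r_1(Δy) = -33.5156 / 67.8750 = -0.494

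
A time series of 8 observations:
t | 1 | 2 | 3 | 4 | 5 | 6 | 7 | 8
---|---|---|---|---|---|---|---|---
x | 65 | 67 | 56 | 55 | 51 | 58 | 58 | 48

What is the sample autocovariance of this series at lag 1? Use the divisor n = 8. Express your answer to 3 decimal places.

8.648

Mean x̄ = (65 + 67 + 56 + 55 + 51 + 58 + 58 + 48)/8 = 57.2500
Deviations: 7.7500, 9.7500, -1.2500, -2.2500, -6.2500, 0.7500, 0.7500, -9.2500
Σ_{t=1}^{7}(x_t−x̄)(x_{t+1}−x̄) = 69.1875
γ_1 = 69.1875 / 8 = 8.648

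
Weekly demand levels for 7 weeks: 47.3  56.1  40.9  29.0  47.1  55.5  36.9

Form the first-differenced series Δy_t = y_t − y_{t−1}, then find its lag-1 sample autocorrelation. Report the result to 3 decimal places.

-0.150

First differences Δy: 8.8, -15.2, -11.9, 18.1, 8.4, -18.6
Mean of differences = -1.7333
Numerator Σ(Δy_t−Δȳ)(Δy_{t+1}−Δȳ) = -176.5144
Denominator Σ(Δy_t−Δȳ)² = 1176.1933
r_1(Δy) = -176.5144 / 1176.1933 = -0.150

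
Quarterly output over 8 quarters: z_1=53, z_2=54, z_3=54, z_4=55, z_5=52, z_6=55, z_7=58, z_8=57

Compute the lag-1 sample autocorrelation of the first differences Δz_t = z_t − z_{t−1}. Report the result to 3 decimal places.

First differences Δz: 1, 0, 1, -3, 3, 3, -1
Mean of differences = 0.5714
Numerator Σ(Δz_t−Δz̄)(Δz_{t+1}−Δz̄) = -8.6122
Denominator Σ(Δz_t−Δz̄)² = 27.7143
r_1(Δz) = -8.6122 / 27.7143 = -0.311

-0.311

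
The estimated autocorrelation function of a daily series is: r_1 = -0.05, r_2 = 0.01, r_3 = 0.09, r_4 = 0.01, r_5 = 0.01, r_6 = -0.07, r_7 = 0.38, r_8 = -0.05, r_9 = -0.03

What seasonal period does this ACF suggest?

The largest autocorrelation is r_7 = 0.38; the remaining lags stay at or below 0.09.
The dominant spike at lag 7 indicates a seasonal period of 7.

7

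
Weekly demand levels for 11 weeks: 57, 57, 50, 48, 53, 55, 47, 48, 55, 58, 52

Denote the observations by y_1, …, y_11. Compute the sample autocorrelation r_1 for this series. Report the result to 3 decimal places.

0.189

Mean ȳ = (57 + 57 + 50 + 48 + 53 + 55 + 47 + 48 + 55 + 58 + 52)/11 = 52.7273
Numerator Σ_{t=1}^{10}(y_t−ȳ)(y_{t+1}−ȳ) = 30.2893
Denominator Σ(y_t−ȳ)² = 160.1818
r_1 = 30.2893 / 160.1818 = 0.189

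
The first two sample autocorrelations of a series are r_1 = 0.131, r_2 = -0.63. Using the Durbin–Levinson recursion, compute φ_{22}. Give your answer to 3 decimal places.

φ_{22} = (r_2 − r_1²) / (1 − r_1²)
r_1² = (0.131)² = 0.017161
Numerator = -0.63 − 0.0172 = -0.6472; denominator = 1 − 0.0172 = 0.9828
φ_{22} = -0.6472 / 0.9828 = -0.658

-0.658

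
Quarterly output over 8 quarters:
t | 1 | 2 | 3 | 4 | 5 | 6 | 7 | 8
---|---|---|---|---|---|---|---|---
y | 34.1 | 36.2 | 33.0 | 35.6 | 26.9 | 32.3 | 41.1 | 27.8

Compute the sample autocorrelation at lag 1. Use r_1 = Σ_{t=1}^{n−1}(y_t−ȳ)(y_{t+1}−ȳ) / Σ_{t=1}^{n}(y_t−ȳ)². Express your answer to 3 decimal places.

Mean ȳ = (34.1 + 36.2 + 33.0 + 35.6 + 26.9 + 32.3 + 41.1 + 27.8)/8 = 33.3750
Deviations from mean: 0.7250, 2.8250, -0.3750, 2.2250, -6.4750, -1.0750, 7.7250, -5.5750
Σ(y_t−ȳ)(y_{t+1}−ȳ) = (2.0481) + (-1.0594) + (-0.8344) + (-14.4069) + (6.9606) + (-8.3044) + (-43.0669) = -58.6631
Denominator Σ(y_t−ȳ)² = 147.4350
r_1 = -58.6631 / 147.4350 = -0.398

-0.398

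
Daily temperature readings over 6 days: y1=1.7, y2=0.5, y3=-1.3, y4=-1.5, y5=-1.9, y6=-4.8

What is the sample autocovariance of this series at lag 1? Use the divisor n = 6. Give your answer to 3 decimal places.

Mean ȳ = (1.7 + 0.5 − 1.3 − 1.5 − 1.9 − 4.8)/6 = -1.2167
Σ_{t=1}^{5}(y_t−ȳ)(y_{t+1}−ȳ) = 7.5297
γ_1 = 7.5297 / 6 = 1.255

1.255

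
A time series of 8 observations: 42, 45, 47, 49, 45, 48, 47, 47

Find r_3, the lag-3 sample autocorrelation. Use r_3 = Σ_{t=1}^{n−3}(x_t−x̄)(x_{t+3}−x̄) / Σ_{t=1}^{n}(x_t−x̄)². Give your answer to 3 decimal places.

Mean x̄ = (42 + 45 + 47 + 49 + 45 + 48 + 47 + 47)/8 = 46.2500
Deviations from mean: -4.2500, -1.2500, 0.7500, 2.7500, -1.2500, 1.7500, 0.7500, 0.7500
Σ(x_t−x̄)(x_{t+3}−x̄) = (-11.6875) + (1.5625) + (1.3125) + (2.0625) + (-0.9375) = -7.6875
Denominator Σ(x_t−x̄)² = 33.5000
r_3 = -7.6875 / 33.5000 = -0.229

-0.229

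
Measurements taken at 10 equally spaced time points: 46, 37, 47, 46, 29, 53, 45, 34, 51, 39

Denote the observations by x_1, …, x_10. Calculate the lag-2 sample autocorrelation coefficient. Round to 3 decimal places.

Mean x̄ = (46 + 37 + 47 + 46 + 29 + 53 + 45 + 34 + 51 + 39)/10 = 42.7000
Numerator Σ_{t=1}^{8}(x_t−x̄)(x_{t+2}−x̄) = -99.3800
Denominator Σ(x_t−x̄)² = 530.1000
r_2 = -99.3800 / 530.1000 = -0.187

-0.187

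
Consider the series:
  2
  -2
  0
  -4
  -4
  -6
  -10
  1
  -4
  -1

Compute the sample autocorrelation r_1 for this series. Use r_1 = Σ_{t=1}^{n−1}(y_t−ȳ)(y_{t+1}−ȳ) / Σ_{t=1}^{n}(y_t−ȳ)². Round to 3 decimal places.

Mean ȳ = (2 − 2 + 0 − 4 − 4 − 6 − 10 + 1 − 4 − 1)/10 = -2.8000
Numerator Σ_{t=1}^{9}(y_t−ȳ)(y_{t+1}−ȳ) = -3.0400
Denominator Σ(y_t−ȳ)² = 115.6000
r_1 = -3.0400 / 115.6000 = -0.026

-0.026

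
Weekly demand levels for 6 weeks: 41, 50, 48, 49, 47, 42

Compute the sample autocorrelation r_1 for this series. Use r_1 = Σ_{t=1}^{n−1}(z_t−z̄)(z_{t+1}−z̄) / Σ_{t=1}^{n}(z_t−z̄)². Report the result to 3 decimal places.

-0.123

Mean z̄ = (41 + 50 + 48 + 49 + 47 + 42)/6 = 46.1667
Deviations from mean: -5.1667, 3.8333, 1.8333, 2.8333, 0.8333, -4.1667
Σ(z_t−z̄)(z_{t+1}−z̄) = (-19.8056) + (7.0278) + (5.1944) + (2.3611) + (-3.4722) = -8.6944
Denominator Σ(z_t−z̄)² = 70.8333
r_1 = -8.6944 / 70.8333 = -0.123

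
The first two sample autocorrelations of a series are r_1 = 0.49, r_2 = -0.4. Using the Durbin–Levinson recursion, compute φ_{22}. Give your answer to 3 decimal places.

-0.842

φ_{22} = (r_2 − r_1²) / (1 − r_1²)
r_1² = (0.49)² = 0.2401
Numerator = -0.4 − 0.2401 = -0.6401; denominator = 1 − 0.2401 = 0.7599
φ_{22} = -0.6401 / 0.7599 = -0.842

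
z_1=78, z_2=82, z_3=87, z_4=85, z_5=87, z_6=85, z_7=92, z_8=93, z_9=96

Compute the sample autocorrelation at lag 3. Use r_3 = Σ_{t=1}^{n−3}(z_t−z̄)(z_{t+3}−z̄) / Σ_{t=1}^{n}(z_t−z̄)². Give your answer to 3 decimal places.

-0.036

Mean z̄ = (78 + 82 + 87 + 85 + 87 + 85 + 92 + 93 + 96)/9 = 87.2222
Σ(z_t−z̄)(z_{t+3}−z̄) = (20.4938) + (1.1605) + (0.4938) + (-10.6173) + (-1.2840) + (-19.5062) = -9.2593
Denominator Σ(z_t−z̄)² = 255.5556
r_3 = -9.2593 / 255.5556 = -0.036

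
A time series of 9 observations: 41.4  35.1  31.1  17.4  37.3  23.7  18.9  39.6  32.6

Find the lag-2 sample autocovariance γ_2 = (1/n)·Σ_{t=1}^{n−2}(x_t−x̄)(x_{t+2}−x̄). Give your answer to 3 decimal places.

Mean x̄ = (41.4 + 35.1 + 31.1 + 17.4 + 37.3 + 23.7 + 18.9 + 39.6 + 32.6)/9 = 30.7889
Σ_{t=1}^{7}(x_t−x̄)(x_{t+2}−x̄) = -118.8847
γ_2 = -118.8847 / 9 = -13.209

-13.209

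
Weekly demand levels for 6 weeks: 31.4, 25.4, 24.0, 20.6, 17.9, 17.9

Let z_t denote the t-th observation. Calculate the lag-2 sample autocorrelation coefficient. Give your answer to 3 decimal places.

Mean z̄ = (31.4 + 25.4 + 24.0 + 20.6 + 17.9 + 17.9)/6 = 22.8667
Deviations from mean: 8.5333, 2.5333, 1.1333, -2.2667, -4.9667, -4.9667
Numerator Σ_{t=1}^{4}(z_t−z̄)(z_{t+2}−z̄) = 9.5578
Denominator Σ(z_t−z̄)² = 134.9933
r_2 = 9.5578 / 134.9933 = 0.071

0.071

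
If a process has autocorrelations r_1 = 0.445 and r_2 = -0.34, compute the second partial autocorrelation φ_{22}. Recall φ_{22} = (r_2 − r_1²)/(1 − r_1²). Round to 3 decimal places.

-0.671

φ_{22} = (r_2 − r_1²) / (1 − r_1²)
r_1² = (0.445)² = 0.198025
Numerator = -0.34 − 0.1980 = -0.5380; denominator = 1 − 0.1980 = 0.8020
φ_{22} = -0.5380 / 0.8020 = -0.671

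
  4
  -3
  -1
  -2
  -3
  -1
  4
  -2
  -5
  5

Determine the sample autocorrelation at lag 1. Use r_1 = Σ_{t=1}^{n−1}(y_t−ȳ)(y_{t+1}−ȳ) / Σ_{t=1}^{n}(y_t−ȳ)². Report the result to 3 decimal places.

Mean ȳ = (4 − 3 − 1 − 2 − 3 − 1 + 4 − 2 − 5 + 5)/10 = -0.4000
Numerator Σ_{t=1}^{9}(y_t−ȳ)(y_{t+1}−ȳ) = -30.3600
Denominator Σ(y_t−ȳ)² = 108.4000
r_1 = -30.3600 / 108.4000 = -0.280

-0.280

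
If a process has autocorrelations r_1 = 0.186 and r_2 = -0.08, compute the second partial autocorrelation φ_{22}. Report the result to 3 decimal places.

-0.119

φ_{22} = (r_2 − r_1²) / (1 − r_1²)
r_1² = (0.186)² = 0.034596
Numerator = -0.08 − 0.0346 = -0.1146; denominator = 1 − 0.0346 = 0.9654
φ_{22} = -0.1146 / 0.9654 = -0.119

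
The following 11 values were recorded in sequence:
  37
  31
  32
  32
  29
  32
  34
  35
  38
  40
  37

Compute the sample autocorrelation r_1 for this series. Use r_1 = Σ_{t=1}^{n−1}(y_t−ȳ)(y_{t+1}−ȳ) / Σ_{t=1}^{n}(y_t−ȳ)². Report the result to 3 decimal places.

Mean ȳ = (37 + 31 + 32 + 32 + 29 + 32 + 34 + 35 + 38 + 40 + 37)/11 = 34.2727
Numerator Σ_{t=1}^{10}(y_t−ȳ)(y_{t+1}−ȳ) = 67.7438
Denominator Σ(y_t−ȳ)² = 116.1818
r_1 = 67.7438 / 116.1818 = 0.583

0.583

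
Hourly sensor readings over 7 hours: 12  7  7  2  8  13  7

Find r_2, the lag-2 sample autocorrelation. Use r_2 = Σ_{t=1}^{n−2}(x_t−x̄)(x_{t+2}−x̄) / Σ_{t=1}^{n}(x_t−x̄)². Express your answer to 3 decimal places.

-0.350

Mean x̄ = (12 + 7 + 7 + 2 + 8 + 13 + 7)/7 = 8.0000
Deviations from mean: 4.0000, -1.0000, -1.0000, -6.0000, 0.0000, 5.0000, -1.0000
Numerator Σ_{t=1}^{5}(x_t−x̄)(x_{t+2}−x̄) = -28.0000
Denominator Σ(x_t−x̄)² = 80.0000
r_2 = -28.0000 / 80.0000 = -0.350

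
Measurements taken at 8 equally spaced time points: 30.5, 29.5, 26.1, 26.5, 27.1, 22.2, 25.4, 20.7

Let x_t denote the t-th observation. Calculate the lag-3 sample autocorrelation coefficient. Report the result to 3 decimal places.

Mean x̄ = (30.5 + 29.5 + 26.1 + 26.5 + 27.1 + 22.2 + 25.4 + 20.7)/8 = 26.0000
Deviations from mean: 4.5000, 3.5000, 0.1000, 0.5000, 1.1000, -3.8000, -0.6000, -5.3000
Numerator Σ_{t=1}^{5}(x_t−x̄)(x_{t+3}−x̄) = -0.4100
Denominator Σ(x_t−x̄)² = 76.8600
r_3 = -0.4100 / 76.8600 = -0.005

-0.005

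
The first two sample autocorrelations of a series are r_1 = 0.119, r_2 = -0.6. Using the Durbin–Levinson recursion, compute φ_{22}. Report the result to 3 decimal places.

φ_{22} = (r_2 − r_1²) / (1 − r_1²)
r_1² = (0.119)² = 0.014161
Numerator = -0.6 − 0.0142 = -0.6142; denominator = 1 − 0.0142 = 0.9858
φ_{22} = -0.6142 / 0.9858 = -0.623

-0.623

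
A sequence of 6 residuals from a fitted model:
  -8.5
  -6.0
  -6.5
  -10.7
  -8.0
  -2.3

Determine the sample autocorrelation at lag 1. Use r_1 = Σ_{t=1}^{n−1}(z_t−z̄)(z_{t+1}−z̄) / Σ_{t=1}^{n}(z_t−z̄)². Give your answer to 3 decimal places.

-0.096

Mean z̄ = (-8.5 − 6.0 − 6.5 − 10.7 − 8.0 − 2.3)/6 = -7.0000
Deviations from mean: -1.5000, 1.0000, 0.5000, -3.7000, -1.0000, 4.7000
Numerator Σ_{t=1}^{5}(z_t−z̄)(z_{t+1}−z̄) = -3.8500
Denominator Σ(z_t−z̄)² = 40.2800
r_1 = -3.8500 / 40.2800 = -0.096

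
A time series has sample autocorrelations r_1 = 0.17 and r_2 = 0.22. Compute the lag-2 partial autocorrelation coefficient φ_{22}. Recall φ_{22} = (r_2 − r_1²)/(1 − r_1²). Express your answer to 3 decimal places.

0.197

φ_{22} = (r_2 − r_1²) / (1 − r_1²)
r_1² = (0.17)² = 0.0289
Numerator = 0.22 − 0.0289 = 0.1911; denominator = 1 − 0.0289 = 0.9711
φ_{22} = 0.1911 / 0.9711 = 0.197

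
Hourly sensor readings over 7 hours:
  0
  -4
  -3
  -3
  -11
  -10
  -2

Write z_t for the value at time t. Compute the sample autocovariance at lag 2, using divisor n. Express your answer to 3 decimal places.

-3.942

Mean z̄ = (0 − 4 − 3 − 3 − 11 − 10 − 2)/7 = -4.7143
Σ_{t=1}^{5}(z_t−z̄)(z_{t+2}−z̄) = -27.5918
γ_2 = -27.5918 / 7 = -3.942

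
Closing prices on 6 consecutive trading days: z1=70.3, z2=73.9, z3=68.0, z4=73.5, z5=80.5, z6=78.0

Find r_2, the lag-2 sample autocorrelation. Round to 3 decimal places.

Mean z̄ = (70.3 + 73.9 + 68.0 + 73.5 + 80.5 + 78.0)/6 = 74.0333
Deviations from mean: -3.7333, -0.1333, -6.0333, -0.5333, 6.4667, 3.9667
Σ(z_t−z̄)(z_{t+2}−z̄) = (22.5244) + (0.0711) + (-39.0156) + (-2.1156) = -18.5356
Denominator Σ(z_t−z̄)² = 108.1933
r_2 = -18.5356 / 108.1933 = -0.171

-0.171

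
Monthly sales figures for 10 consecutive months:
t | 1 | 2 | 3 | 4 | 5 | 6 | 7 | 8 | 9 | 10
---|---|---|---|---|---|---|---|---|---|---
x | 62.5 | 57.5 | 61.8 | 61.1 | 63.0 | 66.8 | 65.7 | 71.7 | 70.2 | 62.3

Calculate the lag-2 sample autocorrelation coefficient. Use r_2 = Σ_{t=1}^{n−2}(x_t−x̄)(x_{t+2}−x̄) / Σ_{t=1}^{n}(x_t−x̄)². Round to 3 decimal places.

Mean x̄ = (62.5 + 57.5 + 61.8 + 61.1 + 63.0 + 66.8 + 65.7 + 71.7 + 70.2 + 62.3)/10 = 64.2600
Numerator Σ_{t=1}^{8}(x_t−x̄)(x_{t+2}−x̄) = 31.8188
Denominator Σ(x_t−x̄)² = 169.4240
r_2 = 31.8188 / 169.4240 = 0.188

0.188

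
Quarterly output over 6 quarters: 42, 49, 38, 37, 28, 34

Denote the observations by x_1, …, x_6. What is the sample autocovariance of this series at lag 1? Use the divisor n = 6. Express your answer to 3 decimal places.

Mean x̄ = (42 + 49 + 38 + 37 + 28 + 34)/6 = 38.0000
Deviations: 4.0000, 11.0000, 0.0000, -1.0000, -10.0000, -4.0000
Σ_{t=1}^{5}(x_t−x̄)(x_{t+1}−x̄) = 94.0000
γ_1 = 94.0000 / 6 = 15.667

15.667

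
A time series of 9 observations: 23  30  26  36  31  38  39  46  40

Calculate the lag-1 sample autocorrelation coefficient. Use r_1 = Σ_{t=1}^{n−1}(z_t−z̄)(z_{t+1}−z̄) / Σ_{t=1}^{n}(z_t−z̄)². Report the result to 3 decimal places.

Mean z̄ = (23 + 30 + 26 + 36 + 31 + 38 + 39 + 46 + 40)/9 = 34.3333
Numerator Σ_{t=1}^{8}(z_t−z̄)(z_{t+1}−z̄) = 191.2222
Denominator Σ(z_t−z̄)² = 434.0000
r_1 = 191.2222 / 434.0000 = 0.441

0.441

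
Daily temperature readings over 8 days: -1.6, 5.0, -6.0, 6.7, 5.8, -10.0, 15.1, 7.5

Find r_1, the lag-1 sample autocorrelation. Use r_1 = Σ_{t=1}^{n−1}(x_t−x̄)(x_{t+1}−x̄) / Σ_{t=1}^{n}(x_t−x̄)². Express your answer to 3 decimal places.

Mean x̄ = (-1.6 + 5.0 − 6.0 + 6.7 + 5.8 − 10.0 + 15.1 + 7.5)/8 = 2.8125
Deviations from mean: -4.4125, 2.1875, -8.8125, 3.8875, 2.9875, -12.8125, 12.2875, 4.6875
Σ(x_t−x̄)(x_{t+1}−x̄) = (-9.6523) + (-19.2773) + (-34.2586) + (11.6139) + (-38.2773) + (-157.4336) + (57.5977) = -189.6877
Denominator Σ(x_t−x̄)² = 463.0688
r_1 = -189.6877 / 463.0688 = -0.410

-0.410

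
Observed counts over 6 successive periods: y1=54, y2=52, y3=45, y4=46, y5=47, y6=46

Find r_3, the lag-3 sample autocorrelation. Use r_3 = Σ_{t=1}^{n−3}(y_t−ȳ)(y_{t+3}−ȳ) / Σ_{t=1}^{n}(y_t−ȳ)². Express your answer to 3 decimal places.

Mean ȳ = (54 + 52 + 45 + 46 + 47 + 46)/6 = 48.3333
Σ(y_t−ȳ)(y_{t+3}−ȳ) = (-13.2222) + (-4.8889) + (7.7778) = -10.3333
Denominator Σ(y_t−ȳ)² = 69.3333
r_3 = -10.3333 / 69.3333 = -0.149

-0.149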